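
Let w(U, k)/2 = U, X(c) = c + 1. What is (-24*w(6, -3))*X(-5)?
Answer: 1152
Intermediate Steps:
X(c) = 1 + c
w(U, k) = 2*U
(-24*w(6, -3))*X(-5) = (-48*6)*(1 - 5) = -24*12*(-4) = -288*(-4) = 1152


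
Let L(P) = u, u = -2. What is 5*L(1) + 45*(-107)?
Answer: -4825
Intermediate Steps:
L(P) = -2
5*L(1) + 45*(-107) = 5*(-2) + 45*(-107) = -10 - 4815 = -4825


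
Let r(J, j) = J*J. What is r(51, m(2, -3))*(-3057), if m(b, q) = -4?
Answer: -7951257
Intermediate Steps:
r(J, j) = J²
r(51, m(2, -3))*(-3057) = 51²*(-3057) = 2601*(-3057) = -7951257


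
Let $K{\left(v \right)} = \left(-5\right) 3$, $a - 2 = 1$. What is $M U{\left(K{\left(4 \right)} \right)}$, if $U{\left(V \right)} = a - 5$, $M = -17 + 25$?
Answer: $-16$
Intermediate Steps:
$a = 3$ ($a = 2 + 1 = 3$)
$K{\left(v \right)} = -15$
$M = 8$
$U{\left(V \right)} = -2$ ($U{\left(V \right)} = 3 - 5 = -2$)
$M U{\left(K{\left(4 \right)} \right)} = 8 \left(-2\right) = -16$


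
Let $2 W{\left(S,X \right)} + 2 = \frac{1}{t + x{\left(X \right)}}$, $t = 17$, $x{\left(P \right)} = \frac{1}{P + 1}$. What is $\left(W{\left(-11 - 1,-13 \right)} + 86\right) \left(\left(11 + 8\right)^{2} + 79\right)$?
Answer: $\frac{7594840}{203} \approx 37413.0$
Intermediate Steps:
$x{\left(P \right)} = \frac{1}{1 + P}$
$W{\left(S,X \right)} = -1 + \frac{1}{2 \left(17 + \frac{1}{1 + X}\right)}$
$\left(W{\left(-11 - 1,-13 \right)} + 86\right) \left(\left(11 + 8\right)^{2} + 79\right) = \left(\frac{-35 - -429}{2 \left(18 + 17 \left(-13\right)\right)} + 86\right) \left(\left(11 + 8\right)^{2} + 79\right) = \left(\frac{-35 + 429}{2 \left(18 - 221\right)} + 86\right) \left(19^{2} + 79\right) = \left(\frac{1}{2} \frac{1}{-203} \cdot 394 + 86\right) \left(361 + 79\right) = \left(\frac{1}{2} \left(- \frac{1}{203}\right) 394 + 86\right) 440 = \left(- \frac{197}{203} + 86\right) 440 = \frac{17261}{203} \cdot 440 = \frac{7594840}{203}$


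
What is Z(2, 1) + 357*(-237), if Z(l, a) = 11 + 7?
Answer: -84591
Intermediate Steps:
Z(l, a) = 18
Z(2, 1) + 357*(-237) = 18 + 357*(-237) = 18 - 84609 = -84591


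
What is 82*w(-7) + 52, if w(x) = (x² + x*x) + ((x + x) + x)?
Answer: 6366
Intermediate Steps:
w(x) = 2*x² + 3*x (w(x) = (x² + x²) + (2*x + x) = 2*x² + 3*x)
82*w(-7) + 52 = 82*(-7*(3 + 2*(-7))) + 52 = 82*(-7*(3 - 14)) + 52 = 82*(-7*(-11)) + 52 = 82*77 + 52 = 6314 + 52 = 6366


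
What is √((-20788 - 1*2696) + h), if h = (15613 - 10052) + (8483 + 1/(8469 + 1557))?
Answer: I*√105435019046/3342 ≈ 97.16*I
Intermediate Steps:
h = 140805145/10026 (h = 5561 + (8483 + 1/10026) = 5561 + 85050559/10026 = 140805145/10026 ≈ 14044.)
√((-20788 - 1*2696) + h) = √((-20788 - 1*2696) + 140805145/10026) = √((-20788 - 2696) + 140805145/10026) = √(-23484 + 140805145/10026) = √(-94645439/10026) = I*√105435019046/3342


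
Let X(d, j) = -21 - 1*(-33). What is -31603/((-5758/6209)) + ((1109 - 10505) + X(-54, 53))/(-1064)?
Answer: 26104416725/765814 ≈ 34087.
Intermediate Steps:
X(d, j) = 12 (X(d, j) = -21 + 33 = 12)
-31603/((-5758/6209)) + ((1109 - 10505) + X(-54, 53))/(-1064) = -31603/((-5758/6209)) + ((1109 - 10505) + 12)/(-1064) = -31603/((-5758*1/6209)) + (-9396 + 12)*(-1/1064) = -31603/(-5758/6209) - 9384*(-1/1064) = -31603*(-6209/5758) + 1173/133 = 196223027/5758 + 1173/133 = 26104416725/765814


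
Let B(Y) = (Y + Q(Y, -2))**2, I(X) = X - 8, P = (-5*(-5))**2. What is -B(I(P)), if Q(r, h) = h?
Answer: -378225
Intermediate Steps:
P = 625 (P = 25**2 = 625)
I(X) = -8 + X
B(Y) = (-2 + Y)**2 (B(Y) = (Y - 2)**2 = (-2 + Y)**2)
-B(I(P)) = -(-2 + (-8 + 625))**2 = -(-2 + 617)**2 = -1*615**2 = -1*378225 = -378225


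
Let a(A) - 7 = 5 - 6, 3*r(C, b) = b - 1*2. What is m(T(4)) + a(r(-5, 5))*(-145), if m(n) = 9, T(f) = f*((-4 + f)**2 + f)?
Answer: -861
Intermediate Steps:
r(C, b) = -2/3 + b/3 (r(C, b) = (b - 1*2)/3 = (b - 2)/3 = (-2 + b)/3 = -2/3 + b/3)
a(A) = 6 (a(A) = 7 + (5 - 6) = 7 - 1 = 6)
T(f) = f*(f + (-4 + f)**2)
m(T(4)) + a(r(-5, 5))*(-145) = 9 + 6*(-145) = 9 - 870 = -861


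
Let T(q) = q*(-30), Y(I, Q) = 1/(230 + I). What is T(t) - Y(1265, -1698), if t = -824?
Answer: 36956399/1495 ≈ 24720.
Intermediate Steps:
T(q) = -30*q
T(t) - Y(1265, -1698) = -30*(-824) - 1/(230 + 1265) = 24720 - 1/1495 = 36956399/1495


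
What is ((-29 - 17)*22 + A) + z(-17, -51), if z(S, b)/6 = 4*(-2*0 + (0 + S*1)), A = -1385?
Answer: -2805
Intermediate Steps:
z(S, b) = 24*S (z(S, b) = 6*(4*(-2*0 + (0 + S*1))) = 6*(4*(0 + (0 + S))) = 6*(4*(0 + S)) = 6*(4*S) = 24*S)
((-29 - 17)*22 + A) + z(-17, -51) = ((-29 - 17)*22 - 1385) + 24*(-17) = (-46*22 - 1385) - 408 = (-1012 - 1385) - 408 = -2397 - 408 = -2805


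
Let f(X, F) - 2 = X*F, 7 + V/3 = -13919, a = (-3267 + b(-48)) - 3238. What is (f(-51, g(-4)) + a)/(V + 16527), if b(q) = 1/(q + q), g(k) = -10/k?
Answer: 636529/2424096 ≈ 0.26258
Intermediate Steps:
b(q) = 1/(2*q)
a = -624481/96 (a = (-3267 + (1/2)/(-48)) - 3238 = (-3267 + (1/2)*(-1/48)) - 3238 = (-3267 - 1/96) - 3238 = -313633/96 - 3238 = -624481/96 ≈ -6505.0)
V = -41778 (V = -21 + 3*(-13919) = -21 - 41757 = -41778)
f(X, F) = 2 + F*X (f(X, F) = 2 + X*F = 2 + F*X)
(f(-51, g(-4)) + a)/(V + 16527) = ((2 - 10/(-4)*(-51)) - 624481/96)/(-41778 + 16527) = ((2 - 10*(-1/4)*(-51)) - 624481/96)/(-25251) = ((2 + (5/2)*(-51)) - 624481/96)*(-1/25251) = ((2 - 255/2) - 624481/96)*(-1/25251) = (-251/2 - 624481/96)*(-1/25251) = -636529/96*(-1/25251) = 636529/2424096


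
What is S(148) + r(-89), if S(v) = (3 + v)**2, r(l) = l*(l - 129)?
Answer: 42203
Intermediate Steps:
r(l) = l*(-129 + l)
S(148) + r(-89) = (3 + 148)**2 - 89*(-129 - 89) = 151**2 - 89*(-218) = 22801 + 19402 = 42203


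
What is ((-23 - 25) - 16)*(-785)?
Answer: 50240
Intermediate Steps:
((-23 - 25) - 16)*(-785) = (-48 - 16)*(-785) = -64*(-785) = 50240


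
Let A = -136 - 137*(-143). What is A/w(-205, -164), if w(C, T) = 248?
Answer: 19455/248 ≈ 78.448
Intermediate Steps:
A = 19455 (A = -136 + 19591 = 19455)
A/w(-205, -164) = 19455/248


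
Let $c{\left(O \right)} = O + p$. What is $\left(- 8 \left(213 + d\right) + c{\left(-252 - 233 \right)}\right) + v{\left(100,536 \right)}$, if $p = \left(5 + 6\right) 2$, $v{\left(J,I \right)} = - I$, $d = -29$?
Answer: $-2471$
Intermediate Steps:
$p = 22$ ($p = 11 \cdot 2 = 22$)
$c{\left(O \right)} = 22 + O$ ($c{\left(O \right)} = O + 22 = 22 + O$)
$\left(- 8 \left(213 + d\right) + c{\left(-252 - 233 \right)}\right) + v{\left(100,536 \right)} = \left(- 8 \left(213 - 29\right) + \left(22 - 485\right)\right) - 536 = \left(\left(-8\right) 184 + \left(22 - 485\right)\right) - 536 = \left(-1472 - 463\right) - 536 = -1935 - 536 = -2471$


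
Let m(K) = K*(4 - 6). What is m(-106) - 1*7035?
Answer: -6823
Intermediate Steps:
m(K) = -2*K (m(K) = K*(-2) = -2*K)
m(-106) - 1*7035 = -2*(-106) - 1*7035 = 212 - 7035 = -6823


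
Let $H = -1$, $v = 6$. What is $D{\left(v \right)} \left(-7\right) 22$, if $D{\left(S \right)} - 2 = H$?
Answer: $-154$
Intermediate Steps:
$D{\left(S \right)} = 1$ ($D{\left(S \right)} = 2 - 1 = 1$)
$D{\left(v \right)} \left(-7\right) 22 = 1 \left(-7\right) 22 = \left(-7\right) 22 = -154$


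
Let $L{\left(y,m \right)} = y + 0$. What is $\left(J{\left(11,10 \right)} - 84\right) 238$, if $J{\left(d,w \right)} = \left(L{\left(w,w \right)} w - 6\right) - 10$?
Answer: $0$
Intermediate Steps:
$L{\left(y,m \right)} = y$
$J{\left(d,w \right)} = -16 + w^{2}$ ($J{\left(d,w \right)} = \left(w w - 6\right) - 10 = \left(w^{2} - 6\right) - 10 = \left(-6 + w^{2}\right) - 10 = -16 + w^{2}$)
$\left(J{\left(11,10 \right)} - 84\right) 238 = \left(\left(-16 + 10^{2}\right) - 84\right) 238 = \left(\left(-16 + 100\right) - 84\right) 238 = \left(84 - 84\right) 238 = 0 \cdot 238 = 0$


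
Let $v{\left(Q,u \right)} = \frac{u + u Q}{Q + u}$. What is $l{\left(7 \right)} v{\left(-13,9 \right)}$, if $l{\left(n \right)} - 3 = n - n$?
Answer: $81$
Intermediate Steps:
$l{\left(n \right)} = 3$ ($l{\left(n \right)} = 3 + \left(n - n\right) = 3 + 0 = 3$)
$v{\left(Q,u \right)} = \frac{u + Q u}{Q + u}$
$l{\left(7 \right)} v{\left(-13,9 \right)} = 3 \frac{9 \left(1 - 13\right)}{-13 + 9} = 3 \cdot 9 \frac{1}{-4} \left(-12\right) = 3 \cdot 9 \left(- \frac{1}{4}\right) \left(-12\right) = 3 \cdot 27 = 81$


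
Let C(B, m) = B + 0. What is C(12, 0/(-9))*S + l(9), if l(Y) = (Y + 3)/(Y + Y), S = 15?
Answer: 542/3 ≈ 180.67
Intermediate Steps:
l(Y) = (3 + Y)/(2*Y) (l(Y) = (3 + Y)/((2*Y)) = (3 + Y)*(1/(2*Y)) = (3 + Y)/(2*Y))
C(B, m) = B
C(12, 0/(-9))*S + l(9) = 12*15 + (1/2)*(3 + 9)/9 = 180 + (1/2)*(1/9)*12 = 180 + 2/3 = 542/3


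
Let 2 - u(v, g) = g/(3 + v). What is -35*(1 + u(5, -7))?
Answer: -1085/8 ≈ -135.63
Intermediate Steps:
u(v, g) = 2 - g/(3 + v)
-35*(1 + u(5, -7)) = -35*(1 + (6 - 1*(-7) + 2*5)/(3 + 5)) = -35*(1 + (6 + 7 + 10)/8) = -35*(1 + (⅛)*23) = -35*(1 + 23/8) = -35*31/8 = -1085/8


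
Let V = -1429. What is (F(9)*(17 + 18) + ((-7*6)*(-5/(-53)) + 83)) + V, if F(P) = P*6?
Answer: 28622/53 ≈ 540.04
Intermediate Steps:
F(P) = 6*P
(F(9)*(17 + 18) + ((-7*6)*(-5/(-53)) + 83)) + V = ((6*9)*(17 + 18) + ((-7*6)*(-5/(-53)) + 83)) - 1429 = (54*35 + (-(-210)*(-1)/53 + 83)) - 1429 = (1890 + (-42*5/53 + 83)) - 1429 = (1890 + (-210/53 + 83)) - 1429 = (1890 + 4189/53) - 1429 = 104359/53 - 1429 = 28622/53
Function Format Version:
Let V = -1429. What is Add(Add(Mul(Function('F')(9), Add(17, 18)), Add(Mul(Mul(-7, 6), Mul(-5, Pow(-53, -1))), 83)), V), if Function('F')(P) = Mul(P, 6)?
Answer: Rational(28622, 53) ≈ 540.04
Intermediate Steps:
Function('F')(P) = Mul(6, P)
Add(Add(Mul(Function('F')(9), Add(17, 18)), Add(Mul(Mul(-7, 6), Mul(-5, Pow(-53, -1))), 83)), V) = Add(Add(Mul(Mul(6, 9), Add(17, 18)), Add(Mul(Mul(-7, 6), Mul(-5, Pow(-53, -1))), 83)), -1429) = Add(Add(Mul(54, 35), Add(Mul(-42, Mul(-5, Rational(-1, 53))), 83)), -1429) = Add(Add(1890, Add(Mul(-42, Rational(5, 53)), 83)), -1429) = Add(Add(1890, Add(Rational(-210, 53), 83)), -1429) = Add(Add(1890, Rational(4189, 53)), -1429) = Add(Rational(104359, 53), -1429) = Rational(28622, 53)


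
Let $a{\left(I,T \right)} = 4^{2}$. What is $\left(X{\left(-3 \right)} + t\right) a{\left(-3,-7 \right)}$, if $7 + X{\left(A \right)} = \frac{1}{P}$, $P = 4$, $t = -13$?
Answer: $-316$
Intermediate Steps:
$X{\left(A \right)} = - \frac{27}{4}$ ($X{\left(A \right)} = -7 + \frac{1}{4} = - \frac{27}{4}$)
$a{\left(I,T \right)} = 16$
$\left(X{\left(-3 \right)} + t\right) a{\left(-3,-7 \right)} = \left(- \frac{27}{4} - 13\right) 16 = \left(- \frac{79}{4}\right) 16 = -316$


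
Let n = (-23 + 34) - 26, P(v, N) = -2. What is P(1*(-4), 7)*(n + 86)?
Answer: -142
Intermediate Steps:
n = -15 (n = 11 - 26 = -15)
P(1*(-4), 7)*(n + 86) = -2*(-15 + 86) = -2*71 = -142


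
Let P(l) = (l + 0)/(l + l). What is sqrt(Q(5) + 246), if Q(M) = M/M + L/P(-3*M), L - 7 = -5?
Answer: sqrt(251) ≈ 15.843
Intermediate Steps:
L = 2 (L = 7 - 5 = 2)
P(l) = 1/2 (P(l) = l/((2*l)) = l*(1/(2*l)) = 1/2)
Q(M) = 5 (Q(M) = M/M + 2/(1/2) = 1 + 2*2 = 1 + 4 = 5)
sqrt(Q(5) + 246) = sqrt(5 + 246) = sqrt(251)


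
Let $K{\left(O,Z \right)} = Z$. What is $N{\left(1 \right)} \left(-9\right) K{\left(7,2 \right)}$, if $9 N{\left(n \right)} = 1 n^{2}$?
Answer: $-2$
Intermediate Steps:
$N{\left(n \right)} = \frac{n^{2}}{9}$ ($N{\left(n \right)} = \frac{1 n^{2}}{9} = \frac{n^{2}}{9}$)
$N{\left(1 \right)} \left(-9\right) K{\left(7,2 \right)} = \frac{1^{2}}{9} \left(-9\right) 2 = \frac{1}{9} \cdot 1 \left(-9\right) 2 = \frac{1}{9} \left(-9\right) 2 = \left(-1\right) 2 = -2$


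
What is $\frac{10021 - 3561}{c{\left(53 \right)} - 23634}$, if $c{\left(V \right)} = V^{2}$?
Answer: $- \frac{76}{245} \approx -0.3102$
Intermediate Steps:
$\frac{10021 - 3561}{c{\left(53 \right)} - 23634} = \frac{10021 - 3561}{53^{2} - 23634} = \frac{6460}{2809 - 23634} = \frac{6460}{-20825} = 6460 \left(- \frac{1}{20825}\right) = - \frac{76}{245}$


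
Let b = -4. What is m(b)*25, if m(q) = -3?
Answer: -75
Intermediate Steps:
m(b)*25 = -3*25 = -75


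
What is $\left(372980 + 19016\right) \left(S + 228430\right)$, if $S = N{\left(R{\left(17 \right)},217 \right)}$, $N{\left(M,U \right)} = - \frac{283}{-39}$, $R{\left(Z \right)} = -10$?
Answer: $\frac{3492313139788}{39} \approx 8.9547 \cdot 10^{10}$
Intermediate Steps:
$N{\left(M,U \right)} = \frac{283}{39}$ ($N{\left(M,U \right)} = \left(-283\right) \left(- \frac{1}{39}\right) = \frac{283}{39}$)
$S = \frac{283}{39} \approx 7.2564$
$\left(372980 + 19016\right) \left(S + 228430\right) = \left(372980 + 19016\right) \left(\frac{283}{39} + 228430\right) = 391996 \cdot \frac{8909053}{39} = \frac{3492313139788}{39}$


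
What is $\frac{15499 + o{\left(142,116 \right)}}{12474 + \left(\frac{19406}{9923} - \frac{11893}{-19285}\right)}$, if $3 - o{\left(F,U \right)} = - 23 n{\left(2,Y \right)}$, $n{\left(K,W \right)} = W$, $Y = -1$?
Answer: $\frac{423162812335}{341082850717} \approx 1.2406$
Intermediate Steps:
$o{\left(F,U \right)} = -20$ ($o{\left(F,U \right)} = 3 - \left(-23\right) \left(-1\right) = 3 - 23 = -20$)
$\frac{15499 + o{\left(142,116 \right)}}{12474 + \left(\frac{19406}{9923} - \frac{11893}{-19285}\right)} = \frac{15499 - 20}{12474 + \left(\frac{19406}{9923} - \frac{11893}{-19285}\right)} = \frac{15479}{12474 + \left(19406 \cdot \frac{1}{9923} - - \frac{1699}{2755}\right)} = \frac{15479}{12474 + \left(\frac{19406}{9923} + \frac{1699}{2755}\right)} = \frac{15479}{12474 + \frac{70322707}{27337865}} = \frac{15479}{\frac{341082850717}{27337865}} = 15479 \cdot \frac{27337865}{341082850717} = \frac{423162812335}{341082850717}$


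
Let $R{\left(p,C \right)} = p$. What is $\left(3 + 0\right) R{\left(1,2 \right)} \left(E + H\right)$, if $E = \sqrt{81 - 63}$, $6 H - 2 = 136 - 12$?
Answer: $63 + 9 \sqrt{2} \approx 75.728$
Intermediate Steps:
$H = 21$ ($H = \frac{1}{3} + \frac{136 - 12}{6} = \frac{1}{3} + \frac{1}{6} \cdot 124 = \frac{1}{3} + \frac{62}{3} = 21$)
$E = 3 \sqrt{2}$ ($E = \sqrt{18} = 3 \sqrt{2} \approx 4.2426$)
$\left(3 + 0\right) R{\left(1,2 \right)} \left(E + H\right) = \left(3 + 0\right) 1 \left(3 \sqrt{2} + 21\right) = 3 \cdot 1 \left(21 + 3 \sqrt{2}\right) = 3 \left(21 + 3 \sqrt{2}\right) = 63 + 9 \sqrt{2}$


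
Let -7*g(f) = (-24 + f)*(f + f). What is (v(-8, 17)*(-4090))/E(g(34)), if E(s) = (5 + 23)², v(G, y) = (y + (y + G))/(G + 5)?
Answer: 26585/588 ≈ 45.213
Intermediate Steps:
v(G, y) = (G + 2*y)/(5 + G) (v(G, y) = (y + (G + y))/(5 + G) = (G + 2*y)/(5 + G))
g(f) = -2*f*(-24 + f)/7 (g(f) = -(-24 + f)*(f + f)/7 = -(-24 + f)*2*f/7 = -2*f*(-24 + f)/7)
E(s) = 784 (E(s) = 28² = 784)
(v(-8, 17)*(-4090))/E(g(34)) = (((-8 + 2*17)/(5 - 8))*(-4090))/784 = (((-8 + 34)/(-3))*(-4090))*(1/784) = (-⅓*26*(-4090))*(1/784) = -26/3*(-4090)*(1/784) = (106340/3)*(1/784) = 26585/588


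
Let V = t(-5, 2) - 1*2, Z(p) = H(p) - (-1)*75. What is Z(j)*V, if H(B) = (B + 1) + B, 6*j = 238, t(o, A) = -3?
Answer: -2330/3 ≈ -776.67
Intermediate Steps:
j = 119/3 (j = (⅙)*238 = 119/3 ≈ 39.667)
H(B) = 1 + 2*B (H(B) = (1 + B) + B = 1 + 2*B)
Z(p) = 76 + 2*p (Z(p) = (1 + 2*p) - (-1)*75 = (1 + 2*p) - 1*(-75) = (1 + 2*p) + 75 = 76 + 2*p)
V = -5 (V = -3 - 1*2 = -3 - 2 = -5)
Z(j)*V = (76 + 2*(119/3))*(-5) = (76 + 238/3)*(-5) = (466/3)*(-5) = -2330/3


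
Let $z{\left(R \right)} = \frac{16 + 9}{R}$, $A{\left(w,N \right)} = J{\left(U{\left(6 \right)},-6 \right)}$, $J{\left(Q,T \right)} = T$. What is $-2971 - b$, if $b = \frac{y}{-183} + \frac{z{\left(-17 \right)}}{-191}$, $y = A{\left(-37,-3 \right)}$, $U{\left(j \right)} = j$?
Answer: $- \frac{588465076}{198067} \approx -2971.0$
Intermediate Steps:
$A{\left(w,N \right)} = -6$
$y = -6$
$z{\left(R \right)} = \frac{25}{R}$
$b = \frac{8019}{198067}$ ($b = - \frac{6}{-183} + \frac{25 \frac{1}{-17}}{-191} = \left(-6\right) \left(- \frac{1}{183}\right) + 25 \left(- \frac{1}{17}\right) \left(- \frac{1}{191}\right) = \frac{2}{61} - - \frac{25}{3247} = \frac{2}{61} + \frac{25}{3247} = \frac{8019}{198067} \approx 0.040486$)
$-2971 - b = -2971 - \frac{8019}{198067} = - \frac{588465076}{198067}$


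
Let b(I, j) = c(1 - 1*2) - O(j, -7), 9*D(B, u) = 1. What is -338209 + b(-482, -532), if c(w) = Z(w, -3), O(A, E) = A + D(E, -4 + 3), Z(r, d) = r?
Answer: -3039103/9 ≈ -3.3768e+5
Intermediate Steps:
D(B, u) = ⅑ (D(B, u) = (⅑)*1 = ⅑)
O(A, E) = ⅑ + A (O(A, E) = A + ⅑ = ⅑ + A)
c(w) = w
b(I, j) = -10/9 - j (b(I, j) = (1 - 1*2) - (⅑ + j) = (1 - 2) + (-⅑ - j) = -1 + (-⅑ - j) = -10/9 - j)
-338209 + b(-482, -532) = -338209 + (-10/9 - 1*(-532)) = -338209 + (-10/9 + 532) = -338209 + 4778/9 = -3039103/9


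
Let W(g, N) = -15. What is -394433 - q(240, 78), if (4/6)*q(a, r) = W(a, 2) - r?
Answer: -788587/2 ≈ -3.9429e+5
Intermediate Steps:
q(a, r) = -45/2 - 3*r/2 (q(a, r) = 3*(-15 - r)/2 = -45/2 - 3*r/2)
-394433 - q(240, 78) = -394433 - (-45/2 - 3/2*78) = -394433 - (-45/2 - 117) = -394433 - 1*(-279/2) = -394433 + 279/2 = -788587/2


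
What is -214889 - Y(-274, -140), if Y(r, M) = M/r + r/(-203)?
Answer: -5976329727/27811 ≈ -2.1489e+5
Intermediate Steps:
Y(r, M) = -r/203 + M/r (Y(r, M) = M/r + r*(-1/203) = M/r - r/203 = -r/203 + M/r)
-214889 - Y(-274, -140) = -214889 - (-1/203*(-274) - 140/(-274)) = -214889 - (274/203 - 140*(-1/274)) = -214889 - (274/203 + 70/137) = -214889 - 1*51748/27811 = -214889 - 51748/27811 = -5976329727/27811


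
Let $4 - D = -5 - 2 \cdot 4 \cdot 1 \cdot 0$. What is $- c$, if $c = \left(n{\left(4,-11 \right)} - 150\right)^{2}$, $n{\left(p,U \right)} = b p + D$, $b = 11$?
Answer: $-9409$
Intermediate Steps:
$D = 9$ ($D = 4 - \left(-5 - 2 \cdot 4 \cdot 1 \cdot 0\right) = 4 - \left(-5 - 2 \cdot 4 \cdot 0\right) = 4 - \left(-5 - 0\right) = 4 - \left(-5 + 0\right) = 4 - -5 = 4 + 5 = 9$)
$n{\left(p,U \right)} = 9 + 11 p$ ($n{\left(p,U \right)} = 11 p + 9 = 9 + 11 p$)
$c = 9409$ ($c = \left(\left(9 + 11 \cdot 4\right) - 150\right)^{2} = \left(\left(9 + 44\right) - 150\right)^{2} = \left(53 - 150\right)^{2} = \left(-97\right)^{2} = 9409$)
$- c = \left(-1\right) 9409 = -9409$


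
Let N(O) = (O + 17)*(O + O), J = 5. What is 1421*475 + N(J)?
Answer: 675195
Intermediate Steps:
N(O) = 2*O*(17 + O) (N(O) = (17 + O)*(2*O) = 2*O*(17 + O))
1421*475 + N(J) = 1421*475 + 2*5*(17 + 5) = 674975 + 2*5*22 = 674975 + 220 = 675195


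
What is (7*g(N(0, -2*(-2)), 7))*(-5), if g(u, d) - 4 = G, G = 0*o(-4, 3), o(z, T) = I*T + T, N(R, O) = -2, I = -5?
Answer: -140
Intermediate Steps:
o(z, T) = -4*T (o(z, T) = -5*T + T = -4*T)
G = 0 (G = 0*(-4*3) = 0*(-12) = 0)
g(u, d) = 4 (g(u, d) = 4 + 0 = 4)
(7*g(N(0, -2*(-2)), 7))*(-5) = (7*4)*(-5) = 28*(-5) = -140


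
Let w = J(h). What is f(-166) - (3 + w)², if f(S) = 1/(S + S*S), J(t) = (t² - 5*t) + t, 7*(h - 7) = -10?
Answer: -9087342239/65763390 ≈ -138.18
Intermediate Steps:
h = 39/7 (h = 7 + (⅐)*(-10) = 7 - 10/7 = 39/7 ≈ 5.5714)
J(t) = t² - 4*t
w = 429/49 (w = 39*(-4 + 39/7)/7 = (39/7)*(11/7) = 429/49 ≈ 8.7551)
f(S) = 1/(S + S²)
f(-166) - (3 + w)² = 1/((-166)*(1 - 166)) - (3 + 429/49)² = -1/166/(-165) - (576/49)² = -1/166*(-1/165) - 1*331776/2401 = 1/27390 - 331776/2401 = -9087342239/65763390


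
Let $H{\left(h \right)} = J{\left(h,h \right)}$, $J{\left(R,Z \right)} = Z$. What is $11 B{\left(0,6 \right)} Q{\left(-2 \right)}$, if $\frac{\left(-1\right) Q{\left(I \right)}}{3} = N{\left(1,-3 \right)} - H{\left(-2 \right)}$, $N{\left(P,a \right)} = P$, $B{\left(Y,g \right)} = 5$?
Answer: $-495$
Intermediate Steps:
$H{\left(h \right)} = h$
$Q{\left(I \right)} = -9$ ($Q{\left(I \right)} = - 3 \left(1 - -2\right) = - 3 \left(1 + 2\right) = \left(-3\right) 3 = -9$)
$11 B{\left(0,6 \right)} Q{\left(-2 \right)} = 11 \cdot 5 \left(-9\right) = 55 \left(-9\right) = -495$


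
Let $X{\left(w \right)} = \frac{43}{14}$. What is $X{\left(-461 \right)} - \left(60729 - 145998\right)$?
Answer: $\frac{1193809}{14} \approx 85272.0$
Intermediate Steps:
$X{\left(w \right)} = \frac{43}{14}$ ($X{\left(w \right)} = 43 \cdot \frac{1}{14} = \frac{43}{14}$)
$X{\left(-461 \right)} - \left(60729 - 145998\right) = \frac{43}{14} - \left(60729 - 145998\right) = \frac{43}{14} - -85269 = \frac{43}{14} + 85269 = \frac{1193809}{14}$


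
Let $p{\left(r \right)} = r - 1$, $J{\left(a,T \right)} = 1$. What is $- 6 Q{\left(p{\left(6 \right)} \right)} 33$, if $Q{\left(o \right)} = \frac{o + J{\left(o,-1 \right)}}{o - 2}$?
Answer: $-396$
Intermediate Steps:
$p{\left(r \right)} = -1 + r$
$Q{\left(o \right)} = \frac{1 + o}{-2 + o}$ ($Q{\left(o \right)} = \frac{o + 1}{o - 2} = \frac{1 + o}{-2 + o}$)
$- 6 Q{\left(p{\left(6 \right)} \right)} 33 = - 6 \frac{1 + \left(-1 + 6\right)}{-2 + \left(-1 + 6\right)} 33 = - 6 \frac{1 + 5}{-2 + 5} \cdot 33 = - 6 \cdot \frac{1}{3} \cdot 6 \cdot 33 = \left(-6\right) 2 \cdot 33 = \left(-12\right) 33 = -396$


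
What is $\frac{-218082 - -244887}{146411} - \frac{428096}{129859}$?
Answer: $- \frac{59197092961}{19012786049} \approx -3.1135$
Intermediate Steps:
$\frac{-218082 - -244887}{146411} - \frac{428096}{129859} = \left(-218082 + 244887\right) \frac{1}{146411} - \frac{428096}{129859} = 26805 \cdot \frac{1}{146411} - \frac{428096}{129859} = \frac{26805}{146411} - \frac{428096}{129859} = - \frac{59197092961}{19012786049}$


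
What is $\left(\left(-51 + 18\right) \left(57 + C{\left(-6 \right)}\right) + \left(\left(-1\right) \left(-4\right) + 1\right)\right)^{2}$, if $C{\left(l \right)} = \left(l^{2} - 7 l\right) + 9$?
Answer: $22534009$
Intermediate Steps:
$C{\left(l \right)} = 9 + l^{2} - 7 l$
$\left(\left(-51 + 18\right) \left(57 + C{\left(-6 \right)}\right) + \left(\left(-1\right) \left(-4\right) + 1\right)\right)^{2} = \left(\left(-51 + 18\right) \left(57 + \left(9 + \left(-6\right)^{2} - -42\right)\right) + \left(\left(-1\right) \left(-4\right) + 1\right)\right)^{2} = \left(- 33 \left(57 + \left(9 + 36 + 42\right)\right) + \left(4 + 1\right)\right)^{2} = \left(- 33 \left(57 + 87\right) + 5\right)^{2} = \left(\left(-33\right) 144 + 5\right)^{2} = \left(-4752 + 5\right)^{2} = \left(-4747\right)^{2} = 22534009$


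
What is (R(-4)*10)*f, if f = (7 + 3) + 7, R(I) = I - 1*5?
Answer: -1530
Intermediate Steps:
R(I) = -5 + I (R(I) = I - 5 = -5 + I)
f = 17 (f = 10 + 7 = 17)
(R(-4)*10)*f = ((-5 - 4)*10)*17 = -9*10*17 = -90*17 = -1530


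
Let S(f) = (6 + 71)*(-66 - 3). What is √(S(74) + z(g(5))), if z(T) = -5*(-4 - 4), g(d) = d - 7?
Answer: I*√5273 ≈ 72.615*I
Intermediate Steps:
S(f) = -5313 (S(f) = 77*(-69) = -5313)
g(d) = -7 + d
z(T) = 40 (z(T) = -5*(-8) = 40)
√(S(74) + z(g(5))) = √(-5313 + 40) = √(-5273) = I*√5273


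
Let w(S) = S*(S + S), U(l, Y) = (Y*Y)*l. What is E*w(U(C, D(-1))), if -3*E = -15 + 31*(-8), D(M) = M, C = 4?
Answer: 8416/3 ≈ 2805.3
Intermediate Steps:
U(l, Y) = l*Y² (U(l, Y) = Y²*l = l*Y²)
w(S) = 2*S² (w(S) = S*(2*S) = 2*S²)
E = 263/3 (E = -(-15 + 31*(-8))/3 = -(-15 - 248)/3 = -⅓*(-263) = 263/3 ≈ 87.667)
E*w(U(C, D(-1))) = 263*(2*(4*(-1)²)²)/3 = 263*(2*(4*1)²)/3 = 263*(2*4²)/3 = 263*(2*16)/3 = (263/3)*32 = 8416/3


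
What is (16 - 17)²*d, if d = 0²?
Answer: 0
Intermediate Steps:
d = 0
(16 - 17)²*d = (16 - 17)²*0 = (-1)²*0 = 1*0 = 0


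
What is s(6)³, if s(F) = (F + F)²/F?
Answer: 13824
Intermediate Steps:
s(F) = 4*F (s(F) = (2*F)²/F = (4*F²)/F = 4*F)
s(6)³ = (4*6)³ = 24³ = 13824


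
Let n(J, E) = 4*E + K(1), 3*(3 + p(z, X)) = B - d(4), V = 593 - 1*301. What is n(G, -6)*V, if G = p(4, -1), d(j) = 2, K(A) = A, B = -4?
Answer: -6716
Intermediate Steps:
V = 292 (V = 593 - 301 = 292)
p(z, X) = -5 (p(z, X) = -3 + (-4 - 1*2)/3 = -3 + (-4 - 2)/3 = -3 + (⅓)*(-6) = -3 - 2 = -5)
G = -5
n(J, E) = 1 + 4*E (n(J, E) = 4*E + 1 = 1 + 4*E)
n(G, -6)*V = (1 + 4*(-6))*292 = (1 - 24)*292 = -23*292 = -6716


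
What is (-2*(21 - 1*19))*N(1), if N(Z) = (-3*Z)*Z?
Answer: 12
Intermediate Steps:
N(Z) = -3*Z²
(-2*(21 - 1*19))*N(1) = (-2*(21 - 1*19))*(-3*1²) = (-2*(21 - 19))*(-3*1) = -2*2*(-3) = -4*(-3) = 12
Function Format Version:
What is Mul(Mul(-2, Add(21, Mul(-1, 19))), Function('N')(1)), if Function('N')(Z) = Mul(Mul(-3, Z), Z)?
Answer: 12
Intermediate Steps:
Function('N')(Z) = Mul(-3, Pow(Z, 2))
Mul(Mul(-2, Add(21, Mul(-1, 19))), Function('N')(1)) = Mul(Mul(-2, Add(21, Mul(-1, 19))), Mul(-3, Pow(1, 2))) = Mul(Mul(-2, Add(21, -19)), Mul(-3, 1)) = Mul(Mul(-2, 2), -3) = Mul(-4, -3) = 12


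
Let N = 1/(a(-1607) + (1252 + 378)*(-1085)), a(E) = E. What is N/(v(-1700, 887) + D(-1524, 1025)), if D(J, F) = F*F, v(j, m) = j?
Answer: -1/1856761931225 ≈ -5.3857e-13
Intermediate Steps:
D(J, F) = F**2
N = -1/1770157 (N = 1/(-1607 + (1252 + 378)*(-1085)) = 1/(-1607 + 1630*(-1085)) = 1/(-1607 - 1768550) = 1/(-1770157) = -1/1770157 ≈ -5.6492e-7)
N/(v(-1700, 887) + D(-1524, 1025)) = -1/(1770157*(-1700 + 1025**2)) = -1/(1770157*(-1700 + 1050625)) = -1/1770157/1048925 = -1/1770157*1/1048925 = -1/1856761931225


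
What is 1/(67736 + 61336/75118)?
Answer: 37559/2544127092 ≈ 1.4763e-5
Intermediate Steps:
1/(67736 + 61336/75118) = 1/(67736 + 61336*(1/75118)) = 1/(67736 + 30668/37559) = 1/(2544127092/37559) = 37559/2544127092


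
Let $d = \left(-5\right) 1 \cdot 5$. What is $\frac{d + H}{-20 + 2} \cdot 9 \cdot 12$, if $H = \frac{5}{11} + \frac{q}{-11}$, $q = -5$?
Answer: $\frac{1590}{11} \approx 144.55$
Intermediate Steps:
$d = -25$ ($d = \left(-5\right) 5 = -25$)
$H = \frac{10}{11}$ ($H = \frac{5}{11} - \frac{5}{-11} = 5 \cdot \frac{1}{11} - - \frac{5}{11} = \frac{5}{11} + \frac{5}{11} = \frac{10}{11} \approx 0.90909$)
$\frac{d + H}{-20 + 2} \cdot 9 \cdot 12 = \frac{-25 + \frac{10}{11}}{-20 + 2} \cdot 9 \cdot 12 = - \frac{265}{11 \left(-18\right)} 9 \cdot 12 = \left(- \frac{265}{11}\right) \left(- \frac{1}{18}\right) 9 \cdot 12 = \frac{265}{198} \cdot 9 \cdot 12 = \frac{265}{22} \cdot 12 = \frac{1590}{11}$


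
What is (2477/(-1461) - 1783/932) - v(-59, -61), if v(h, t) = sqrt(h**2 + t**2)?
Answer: -4913527/1361652 - sqrt(7202) ≈ -88.473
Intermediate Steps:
(2477/(-1461) - 1783/932) - v(-59, -61) = (2477/(-1461) - 1783/932) - sqrt((-59)**2 + (-61)**2) = (2477*(-1/1461) - 1783*1/932) - sqrt(3481 + 3721) = (-2477/1461 - 1783/932) - sqrt(7202) = -4913527/1361652 - sqrt(7202)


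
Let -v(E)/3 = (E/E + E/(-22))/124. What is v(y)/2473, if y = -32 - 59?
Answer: -339/6746344 ≈ -5.0249e-5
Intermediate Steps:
y = -91
v(E) = -3/124 + 3*E/2728 (v(E) = -3*(E/E + E/(-22))/124 = -3*(1 + E*(-1/22))/124 = -3*(1 - E/22)/124 = -3*(1/124 - E/2728) = -3/124 + 3*E/2728)
v(y)/2473 = (-3/124 + (3/2728)*(-91))/2473 = (-3/124 - 273/2728)*(1/2473) = -339/2728*1/2473 = -339/6746344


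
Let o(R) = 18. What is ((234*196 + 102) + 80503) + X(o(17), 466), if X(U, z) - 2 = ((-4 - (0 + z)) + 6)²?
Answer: 341767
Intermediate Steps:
X(U, z) = 2 + (2 - z)² (X(U, z) = 2 + ((-4 - (0 + z)) + 6)² = 2 + ((-4 - z) + 6)² = 2 + (2 - z)²)
((234*196 + 102) + 80503) + X(o(17), 466) = ((234*196 + 102) + 80503) + (2 + (-2 + 466)²) = ((45864 + 102) + 80503) + (2 + 464²) = (45966 + 80503) + (2 + 215296) = 126469 + 215298 = 341767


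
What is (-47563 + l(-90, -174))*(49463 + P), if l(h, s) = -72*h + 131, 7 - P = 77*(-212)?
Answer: -2694395888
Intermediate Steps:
P = 16331 (P = 7 - 77*(-212) = 7 - 1*(-16324) = 7 + 16324 = 16331)
l(h, s) = 131 - 72*h
(-47563 + l(-90, -174))*(49463 + P) = (-47563 + (131 - 72*(-90)))*(49463 + 16331) = (-47563 + (131 + 6480))*65794 = (-47563 + 6611)*65794 = -40952*65794 = -2694395888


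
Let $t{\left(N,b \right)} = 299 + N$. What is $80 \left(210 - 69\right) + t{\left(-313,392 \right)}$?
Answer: $11266$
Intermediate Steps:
$80 \left(210 - 69\right) + t{\left(-313,392 \right)} = 80 \left(210 - 69\right) + \left(299 - 313\right) = 80 \cdot 141 - 14 = 11280 - 14 = 11266$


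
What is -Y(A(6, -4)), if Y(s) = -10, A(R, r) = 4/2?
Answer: 10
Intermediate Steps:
A(R, r) = 2 (A(R, r) = 4*(½) = 2)
-Y(A(6, -4)) = -1*(-10) = 10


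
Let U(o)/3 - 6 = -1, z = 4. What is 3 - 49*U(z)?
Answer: -732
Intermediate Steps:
U(o) = 15 (U(o) = 18 + 3*(-1) = 18 - 3 = 15)
3 - 49*U(z) = 3 - 49*15 = 3 - 735 = -732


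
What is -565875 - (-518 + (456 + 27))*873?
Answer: -535320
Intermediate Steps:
-565875 - (-518 + (456 + 27))*873 = -565875 - (-518 + 483)*873 = -565875 - (-35)*873 = -565875 - 1*(-30555) = -565875 + 30555 = -535320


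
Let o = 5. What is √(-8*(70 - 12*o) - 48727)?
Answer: 3*I*√5423 ≈ 220.92*I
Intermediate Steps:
√(-8*(70 - 12*o) - 48727) = √(-8*(70 - 12*5) - 48727) = √(-8*(70 - 60) - 48727) = √(-8*10 - 48727) = √(-80 - 48727) = √(-48807) = 3*I*√5423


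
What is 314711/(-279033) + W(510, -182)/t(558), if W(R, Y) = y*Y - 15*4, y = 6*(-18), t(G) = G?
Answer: 294017885/8650023 ≈ 33.990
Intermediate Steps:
y = -108
W(R, Y) = -60 - 108*Y (W(R, Y) = -108*Y - 15*4 = -108*Y - 60 = -60 - 108*Y)
314711/(-279033) + W(510, -182)/t(558) = 314711/(-279033) + (-60 - 108*(-182))/558 = 314711*(-1/279033) + (-60 + 19656)*(1/558) = -314711/279033 + 19596*(1/558) = -314711/279033 + 3266/93 = 294017885/8650023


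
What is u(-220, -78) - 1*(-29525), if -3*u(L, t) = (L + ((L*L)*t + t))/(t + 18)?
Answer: 769501/90 ≈ 8550.0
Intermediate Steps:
u(L, t) = -(L + t + t*L²)/(3*(18 + t)) (u(L, t) = -(L + ((L*L)*t + t))/(3*(t + 18)) = -(L + (L²*t + t))/(3*(18 + t)) = -(L + (t*L² + t))/(3*(18 + t)) = -(L + (t + t*L²))/(3*(18 + t)) = -(L + t + t*L²)/(3*(18 + t)))
u(-220, -78) - 1*(-29525) = (-1*(-220) - 1*(-78) - 1*(-78)*(-220)²)/(3*(18 - 78)) - 1*(-29525) = (⅓)*(220 + 78 - 1*(-78)*48400)/(-60) + 29525 = (⅓)*(-1/60)*(220 + 78 + 3775200) + 29525 = (⅓)*(-1/60)*3775498 + 29525 = -1887749/90 + 29525 = 769501/90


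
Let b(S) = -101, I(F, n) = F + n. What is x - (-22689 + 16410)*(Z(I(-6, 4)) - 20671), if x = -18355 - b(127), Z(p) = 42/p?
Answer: -129943322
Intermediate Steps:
x = -18254 (x = -18355 - 1*(-101) = -18355 + 101 = -18254)
x - (-22689 + 16410)*(Z(I(-6, 4)) - 20671) = -18254 - (-22689 + 16410)*(42/(-6 + 4) - 20671) = -18254 - (-6279)*(42/(-2) - 20671) = -18254 - (-6279)*(42*(-1/2) - 20671) = -18254 - (-6279)*(-21 - 20671) = -18254 - (-6279)*(-20692) = -18254 - 1*129925068 = -18254 - 129925068 = -129943322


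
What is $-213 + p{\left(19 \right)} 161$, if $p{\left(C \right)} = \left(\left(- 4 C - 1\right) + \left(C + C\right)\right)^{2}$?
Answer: $244668$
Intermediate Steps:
$p{\left(C \right)} = \left(-1 - 2 C\right)^{2}$ ($p{\left(C \right)} = \left(\left(-1 - 4 C\right) + 2 C\right)^{2} = \left(-1 - 2 C\right)^{2}$)
$-213 + p{\left(19 \right)} 161 = -213 + \left(1 + 2 \cdot 19\right)^{2} \cdot 161 = -213 + \left(1 + 38\right)^{2} \cdot 161 = -213 + 39^{2} \cdot 161 = -213 + 1521 \cdot 161 = -213 + 244881 = 244668$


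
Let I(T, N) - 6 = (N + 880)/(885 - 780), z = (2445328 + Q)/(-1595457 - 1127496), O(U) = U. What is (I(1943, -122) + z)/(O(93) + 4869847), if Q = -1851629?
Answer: 1239040123/464121620648700 ≈ 2.6696e-6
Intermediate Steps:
z = -593699/2722953 (z = (2445328 - 1851629)/(-1595457 - 1127496) = 593699/(-2722953) = 593699*(-1/2722953) = -593699/2722953 ≈ -0.21803)
I(T, N) = 302/21 + N/105 (I(T, N) = 6 + (N + 880)/(885 - 780) = 6 + (880 + N)/105 = 6 + (880 + N)*(1/105) = 6 + (176/21 + N/105) = 302/21 + N/105)
(I(1943, -122) + z)/(O(93) + 4869847) = ((302/21 + (1/105)*(-122)) - 593699/2722953)/(93 + 4869847) = ((302/21 - 122/105) - 593699/2722953)/4869940 = (1388/105 - 593699/2722953)*(1/4869940) = (1239040123/95303355)*(1/4869940) = 1239040123/464121620648700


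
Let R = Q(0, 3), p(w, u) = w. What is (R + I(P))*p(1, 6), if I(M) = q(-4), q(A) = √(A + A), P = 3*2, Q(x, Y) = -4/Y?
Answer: -4/3 + 2*I*√2 ≈ -1.3333 + 2.8284*I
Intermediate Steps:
P = 6
R = -4/3 ≈ -1.3333
q(A) = √2*√A (q(A) = √(2*A) = √2*√A)
I(M) = 2*I*√2 (I(M) = √2*√(-4) = √2*(2*I) = 2*I*√2)
(R + I(P))*p(1, 6) = (-4/3 + 2*I*√2)*1 = -4/3 + 2*I*√2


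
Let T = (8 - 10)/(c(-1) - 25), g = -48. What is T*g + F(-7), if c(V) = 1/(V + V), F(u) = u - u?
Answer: -64/17 ≈ -3.7647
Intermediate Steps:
F(u) = 0
c(V) = 1/(2*V)
T = 4/51 (T = (8 - 10)/((½)/(-1) - 25) = -2/((½)*(-1) - 25) = -2/(-½ - 25) = -2/(-51/2) = -2*(-2/51) = 4/51 ≈ 0.078431)
T*g + F(-7) = (4/51)*(-48) + 0 = -64/17 + 0 = -64/17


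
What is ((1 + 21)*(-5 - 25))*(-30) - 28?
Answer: 19772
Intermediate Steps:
((1 + 21)*(-5 - 25))*(-30) - 28 = (22*(-30))*(-30) - 28 = -660*(-30) - 28 = 19800 - 28 = 19772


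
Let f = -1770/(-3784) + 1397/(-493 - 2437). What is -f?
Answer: 25037/2771780 ≈ 0.0090328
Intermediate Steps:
f = -25037/2771780 (f = -1770*(-1/3784) + 1397/(-2930) = 885/1892 + 1397*(-1/2930) = 885/1892 - 1397/2930 = -25037/2771780 ≈ -0.0090328)
-f = -1*(-25037/2771780) = 25037/2771780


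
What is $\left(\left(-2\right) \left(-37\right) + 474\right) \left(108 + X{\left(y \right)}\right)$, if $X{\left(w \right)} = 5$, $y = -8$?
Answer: $61924$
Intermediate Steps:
$\left(\left(-2\right) \left(-37\right) + 474\right) \left(108 + X{\left(y \right)}\right) = \left(\left(-2\right) \left(-37\right) + 474\right) \left(108 + 5\right) = \left(74 + 474\right) 113 = 548 \cdot 113 = 61924$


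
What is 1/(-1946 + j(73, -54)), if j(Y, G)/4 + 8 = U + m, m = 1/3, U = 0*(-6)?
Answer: -3/5930 ≈ -0.00050590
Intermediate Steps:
U = 0
m = ⅓ ≈ 0.33333
j(Y, G) = -92/3 (j(Y, G) = -32 + 4*(0 + ⅓) = -32 + 4*(⅓) = -32 + 4/3 = -92/3)
1/(-1946 + j(73, -54)) = 1/(-1946 - 92/3) = 1/(-5930/3) = -3/5930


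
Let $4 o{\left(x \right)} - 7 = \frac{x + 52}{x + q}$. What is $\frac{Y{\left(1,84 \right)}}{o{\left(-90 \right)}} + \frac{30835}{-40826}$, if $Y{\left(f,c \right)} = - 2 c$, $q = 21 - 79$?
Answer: $- \frac{682251241}{7307854} \approx -93.359$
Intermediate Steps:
$q = -58$ ($q = 21 - 79 = -58$)
$o{\left(x \right)} = \frac{7}{4} + \frac{52 + x}{4 \left(-58 + x\right)}$ ($o{\left(x \right)} = \frac{7}{4} + \frac{\left(x + 52\right) \frac{1}{x - 58}}{4} = \frac{7}{4} + \frac{\left(52 + x\right) \frac{1}{-58 + x}}{4} = \frac{7}{4} + \frac{\frac{1}{-58 + x} \left(52 + x\right)}{4} = \frac{7}{4} + \frac{52 + x}{4 \left(-58 + x\right)}$)
$\frac{Y{\left(1,84 \right)}}{o{\left(-90 \right)}} + \frac{30835}{-40826} = \frac{\left(-2\right) 84}{\frac{1}{2} \frac{1}{-58 - 90} \left(-177 + 4 \left(-90\right)\right)} + \frac{30835}{-40826} = - \frac{168}{\frac{1}{2} \frac{1}{-148} \left(-177 - 360\right)} + 30835 \left(- \frac{1}{40826}\right) = - \frac{168}{\frac{1}{2} \left(- \frac{1}{148}\right) \left(-537\right)} - \frac{30835}{40826} = - \frac{168}{\frac{537}{296}} - \frac{30835}{40826} = \left(-168\right) \frac{296}{537} - \frac{30835}{40826} = - \frac{16576}{179} - \frac{30835}{40826} = - \frac{682251241}{7307854}$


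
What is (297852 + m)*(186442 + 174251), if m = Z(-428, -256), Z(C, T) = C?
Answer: 107278754832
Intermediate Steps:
m = -428
(297852 + m)*(186442 + 174251) = (297852 - 428)*(186442 + 174251) = 297424*360693 = 107278754832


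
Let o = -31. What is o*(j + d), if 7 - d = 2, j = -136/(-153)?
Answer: -1643/9 ≈ -182.56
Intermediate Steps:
j = 8/9 (j = -136*(-1/153) = 8/9 ≈ 0.88889)
d = 5 (d = 7 - 1*2 = 7 - 2 = 5)
o*(j + d) = -31*(8/9 + 5) = -31*53/9 = -1643/9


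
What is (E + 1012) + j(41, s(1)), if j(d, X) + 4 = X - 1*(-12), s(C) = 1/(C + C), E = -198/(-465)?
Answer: 316487/310 ≈ 1020.9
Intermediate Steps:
E = 66/155 (E = -198*(-1/465) = 66/155 ≈ 0.42581)
s(C) = 1/(2*C)
j(d, X) = 8 + X (j(d, X) = -4 + (X - 1*(-12)) = -4 + (X + 12) = -4 + (12 + X) = 8 + X)
(E + 1012) + j(41, s(1)) = (66/155 + 1012) + (8 + (1/2)/1) = 156926/155 + (8 + (1/2)*1) = 156926/155 + (8 + 1/2) = 156926/155 + 17/2 = 316487/310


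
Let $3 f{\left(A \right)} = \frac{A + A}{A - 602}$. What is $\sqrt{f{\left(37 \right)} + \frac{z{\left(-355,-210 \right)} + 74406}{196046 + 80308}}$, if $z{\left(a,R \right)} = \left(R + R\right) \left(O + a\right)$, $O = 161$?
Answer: $\frac{\sqrt{39159749693545}}{8674445} \approx 0.7214$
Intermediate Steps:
$z{\left(a,R \right)} = 2 R \left(161 + a\right)$ ($z{\left(a,R \right)} = \left(R + R\right) \left(161 + a\right) = 2 R \left(161 + a\right)$)
$f{\left(A \right)} = \frac{2 A}{3 \left(-602 + A\right)}$ ($f{\left(A \right)} = \frac{\left(A + A\right) \frac{1}{A - 602}}{3} = \frac{2 A \frac{1}{-602 + A}}{3} = \frac{2 A}{3 \left(-602 + A\right)}$)
$\sqrt{f{\left(37 \right)} + \frac{z{\left(-355,-210 \right)} + 74406}{196046 + 80308}} = \sqrt{\frac{2}{3} \cdot 37 \frac{1}{-602 + 37} + \frac{2 \left(-210\right) \left(161 - 355\right) + 74406}{196046 + 80308}} = \sqrt{\frac{2}{3} \cdot 37 \frac{1}{-565} + \frac{2 \left(-210\right) \left(-194\right) + 74406}{276354}} = \sqrt{\frac{2}{3} \cdot 37 \left(- \frac{1}{565}\right) + \left(81480 + 74406\right) \frac{1}{276354}} = \sqrt{- \frac{74}{1695} + 155886 \cdot \frac{1}{276354}} = \sqrt{- \frac{74}{1695} + \frac{25981}{46059}} = \sqrt{\frac{4514381}{8674445}} = \frac{\sqrt{39159749693545}}{8674445}$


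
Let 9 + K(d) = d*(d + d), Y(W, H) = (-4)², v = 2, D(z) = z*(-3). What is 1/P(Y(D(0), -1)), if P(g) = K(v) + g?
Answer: 1/15 ≈ 0.066667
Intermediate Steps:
D(z) = -3*z
Y(W, H) = 16
K(d) = -9 + 2*d² (K(d) = -9 + d*(d + d) = -9 + d*(2*d) = -9 + 2*d²)
P(g) = -1 + g (P(g) = (-9 + 2*2²) + g = (-9 + 2*4) + g = (-9 + 8) + g = -1 + g)
1/P(Y(D(0), -1)) = 1/(-1 + 16) = 1/15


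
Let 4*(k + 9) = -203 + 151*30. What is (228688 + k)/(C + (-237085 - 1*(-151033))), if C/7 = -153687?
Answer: -919043/4647444 ≈ -0.19775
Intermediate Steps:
C = -1075809 (C = 7*(-153687) = -1075809)
k = 4291/4 (k = -9 + (-203 + 151*30)/4 = -9 + (-203 + 4530)/4 = -9 + (1/4)*4327 = -9 + 4327/4 = 4291/4 ≈ 1072.8)
(228688 + k)/(C + (-237085 - 1*(-151033))) = (228688 + 4291/4)/(-1075809 + (-237085 - 1*(-151033))) = 919043/(4*(-1075809 + (-237085 + 151033))) = 919043/(4*(-1075809 - 86052)) = (919043/4)/(-1161861) = (919043/4)*(-1/1161861) = -919043/4647444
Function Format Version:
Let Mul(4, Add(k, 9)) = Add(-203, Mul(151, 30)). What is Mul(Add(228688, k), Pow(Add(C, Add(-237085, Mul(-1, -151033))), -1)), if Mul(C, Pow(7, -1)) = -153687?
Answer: Rational(-919043, 4647444) ≈ -0.19775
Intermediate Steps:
C = -1075809 (C = Mul(7, -153687) = -1075809)
k = Rational(4291, 4) (k = Add(-9, Mul(Rational(1, 4), Add(-203, Mul(151, 30)))) = Add(-9, Mul(Rational(1, 4), Add(-203, 4530))) = Add(-9, Mul(Rational(1, 4), 4327)) = Add(-9, Rational(4327, 4)) = Rational(4291, 4) ≈ 1072.8)
Mul(Add(228688, k), Pow(Add(C, Add(-237085, Mul(-1, -151033))), -1)) = Mul(Add(228688, Rational(4291, 4)), Pow(Add(-1075809, Add(-237085, Mul(-1, -151033))), -1)) = Mul(Rational(919043, 4), Pow(Add(-1075809, Add(-237085, 151033)), -1)) = Mul(Rational(919043, 4), Pow(Add(-1075809, -86052), -1)) = Mul(Rational(919043, 4), Pow(-1161861, -1)) = Mul(Rational(919043, 4), Rational(-1, 1161861)) = Rational(-919043, 4647444)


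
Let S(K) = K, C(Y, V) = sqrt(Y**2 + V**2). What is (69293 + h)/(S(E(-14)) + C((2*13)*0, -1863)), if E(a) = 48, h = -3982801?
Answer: -3913508/1911 ≈ -2047.9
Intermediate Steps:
C(Y, V) = sqrt(V**2 + Y**2)
(69293 + h)/(S(E(-14)) + C((2*13)*0, -1863)) = (69293 - 3982801)/(48 + sqrt((-1863)**2 + ((2*13)*0)**2)) = -3913508/(48 + sqrt(3470769 + (26*0)**2)) = -3913508/(48 + sqrt(3470769 + 0**2)) = -3913508/(48 + sqrt(3470769 + 0)) = -3913508/(48 + sqrt(3470769)) = -3913508/(48 + 1863) = -3913508/1911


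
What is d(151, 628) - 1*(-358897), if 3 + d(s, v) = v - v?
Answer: 358894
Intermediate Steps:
d(s, v) = -3 (d(s, v) = -3 + (v - v) = -3 + 0 = -3)
d(151, 628) - 1*(-358897) = -3 - 1*(-358897) = -3 + 358897 = 358894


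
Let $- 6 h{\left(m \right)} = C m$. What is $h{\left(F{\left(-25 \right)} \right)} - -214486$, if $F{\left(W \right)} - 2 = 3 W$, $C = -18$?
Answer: $214267$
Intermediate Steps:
$F{\left(W \right)} = 2 + 3 W$
$h{\left(m \right)} = 3 m$ ($h{\left(m \right)} = - \frac{\left(-18\right) m}{6} = 3 m$)
$h{\left(F{\left(-25 \right)} \right)} - -214486 = 3 \left(2 + 3 \left(-25\right)\right) - -214486 = 3 \left(2 - 75\right) + 214486 = 3 \left(-73\right) + 214486 = -219 + 214486 = 214267$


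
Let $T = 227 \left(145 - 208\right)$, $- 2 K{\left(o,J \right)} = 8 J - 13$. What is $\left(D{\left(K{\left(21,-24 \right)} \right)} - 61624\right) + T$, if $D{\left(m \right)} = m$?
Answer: $- \frac{151645}{2} \approx -75823.0$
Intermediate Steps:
$K{\left(o,J \right)} = \frac{13}{2} - 4 J$ ($K{\left(o,J \right)} = - \frac{8 J - 13}{2} = - \frac{-13 + 8 J}{2} = \frac{13}{2} - 4 J$)
$T = -14301$ ($T = 227 \left(-63\right) = -14301$)
$\left(D{\left(K{\left(21,-24 \right)} \right)} - 61624\right) + T = \left(\left(\frac{13}{2} - -96\right) - 61624\right) - 14301 = \left(\left(\frac{13}{2} + 96\right) - 61624\right) - 14301 = \left(\frac{205}{2} - 61624\right) - 14301 = - \frac{123043}{2} - 14301 = - \frac{151645}{2}$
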